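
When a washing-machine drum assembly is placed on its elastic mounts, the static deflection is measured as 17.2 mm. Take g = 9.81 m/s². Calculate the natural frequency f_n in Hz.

ω_n = √(g/δ_st) = √(9.81/0.0172) = √570.3 = 23.88 rad/s.
f_n = ω_n/(2π) = 23.88/6.283 = 3.801 Hz.

3.80 Hz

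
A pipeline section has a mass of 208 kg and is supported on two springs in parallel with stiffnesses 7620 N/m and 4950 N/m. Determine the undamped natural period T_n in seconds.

0.808 s

Parallel springs add: k_eq = 7620 + 4950 = 12570 N/m.
ω_n = √(k_eq/m) = √(12570/208) = √60.43 = 7.774 rad/s.
T_n = 2π/ω_n = 6.283/7.774 = 0.8082 s.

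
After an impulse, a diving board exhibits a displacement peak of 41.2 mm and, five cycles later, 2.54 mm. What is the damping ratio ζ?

0.0883

Logarithmic decrement δ = (1/n)·ln(x₀/x_n) = (1/5)·ln(41.2/2.54) = (1/5)·ln(16.22) = 0.5573.
ζ = δ/√(4π² + δ²) = 0.5573/√(39.48 + 0.311) = 0.5573/6.308 = 0.08834.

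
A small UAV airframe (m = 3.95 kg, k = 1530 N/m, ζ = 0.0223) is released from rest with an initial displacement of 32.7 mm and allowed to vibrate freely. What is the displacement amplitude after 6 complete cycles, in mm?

14.1 mm

Logarithmic decrement δ = 2πζ/√(1 − ζ²) = 2π × 0.02230/√(1 − 0.000497) = 0.1401.
After n cycles, x_n/x₀ = e^(−nδ), so x_6 = 32.7 × e^(−6 × 0.1401) = 32.7 × 0.4313 = 14.10 mm.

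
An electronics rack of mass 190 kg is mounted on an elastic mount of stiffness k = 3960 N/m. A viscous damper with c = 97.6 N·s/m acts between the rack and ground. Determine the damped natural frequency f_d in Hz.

ω_n = √(k/m) = √(3960/190) = 4.565 rad/s.
Critical damping c_c = 2√(k·m) = 2√(3960 × 190) = 1735 N·s/m, so ζ = c/c_c = 97.6/1735 = 0.05626.
ω_d = ω_n√(1 − ζ²) = 4.565 × √(1 − 0.00317) = 4.558 rad/s.
f_d = ω_d/(2π) = 0.7254 Hz.

0.725 Hz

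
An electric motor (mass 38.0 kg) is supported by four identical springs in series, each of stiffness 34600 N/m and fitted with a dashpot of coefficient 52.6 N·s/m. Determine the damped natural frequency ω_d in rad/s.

Series springs: 1/k_eq = 4/34600, so k_eq = 34600/4 = 8650 N/m.
ω_n = √(k_eq/m) = √(8650/38.0) = 15.09 rad/s.
Critical damping c_c = 2√(k_eq·m) = 2√(8650 × 38.0) = 1147 N·s/m, so ζ = c/c_c = 52.6/1147 = 0.04587.
ω_d = ω_n√(1 − ζ²) = 15.09 × √(1 − 0.00210) = 15.07 rad/s.

15.1 rad/s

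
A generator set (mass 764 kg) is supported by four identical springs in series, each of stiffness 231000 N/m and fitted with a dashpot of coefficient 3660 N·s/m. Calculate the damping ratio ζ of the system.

0.276

Series springs: 1/k_eq = 4/231000, so k_eq = 231000/4 = 57750 N/m.
ω_n = √(k_eq/m) = √(57750/764) = 8.694 rad/s.
Critical damping c_c = 2√(k_eq·m) = 2√(57750 × 764) = 13280 N·s/m, so ζ = c/c_c = 3660/13280 = 0.2755.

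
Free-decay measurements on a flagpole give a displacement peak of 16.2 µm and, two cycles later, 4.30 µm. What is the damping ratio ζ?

Logarithmic decrement δ = (1/n)·ln(x₀/x_n) = (1/2)·ln(16.2/4.30) = (1/2)·ln(3.767) = 0.6632.
ζ = δ/√(4π² + δ²) = 0.6632/√(39.48 + 0.440) = 0.6632/6.318 = 0.1050.

0.105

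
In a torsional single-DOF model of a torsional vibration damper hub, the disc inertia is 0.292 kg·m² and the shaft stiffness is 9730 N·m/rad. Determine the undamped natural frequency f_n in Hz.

29.1 Hz

ω_n = √(k_t/J) = √(9730/0.292) = √33320 = 182.5 rad/s.
f_n = ω_n/(2π) = 182.5/6.283 = 29.05 Hz.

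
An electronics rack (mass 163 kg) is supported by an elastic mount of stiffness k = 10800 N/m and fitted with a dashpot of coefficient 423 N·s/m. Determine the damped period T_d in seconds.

0.782 s

ω_n = √(k/m) = √(10800/163) = 8.140 rad/s.
Critical damping c_c = 2√(k·m) = 2√(10800 × 163) = 2654 N·s/m, so ζ = c/c_c = 423/2654 = 0.1594.
ω_d = ω_n√(1 − ζ²) = 8.140 × √(1 − 0.0254) = 8.036 rad/s.
T_d = 2π/ω_d = 0.7819 s.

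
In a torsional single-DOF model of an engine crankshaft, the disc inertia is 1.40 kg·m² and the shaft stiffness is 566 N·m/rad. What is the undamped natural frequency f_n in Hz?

3.20 Hz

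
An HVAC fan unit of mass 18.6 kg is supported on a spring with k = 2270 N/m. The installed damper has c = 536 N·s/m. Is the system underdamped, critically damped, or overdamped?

c_c = 2√(k·m) = 411.0 N·s/m; ζ = c/c_c = 536/411.0 = 1.30.
Since ζ > 1 the system is overdamped.

overdamped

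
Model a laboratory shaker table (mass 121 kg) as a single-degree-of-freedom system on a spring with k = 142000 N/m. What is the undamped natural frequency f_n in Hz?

5.45 Hz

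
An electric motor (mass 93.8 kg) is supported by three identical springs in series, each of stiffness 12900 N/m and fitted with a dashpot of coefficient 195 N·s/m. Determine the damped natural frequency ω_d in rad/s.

6.69 rad/s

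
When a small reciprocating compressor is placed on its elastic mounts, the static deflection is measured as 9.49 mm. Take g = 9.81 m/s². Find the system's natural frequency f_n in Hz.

5.12 Hz

ω_n = √(g/δ_st) = √(9.81/0.00949) = √1034 = 32.15 rad/s.
f_n = ω_n/(2π) = 32.15/6.283 = 5.117 Hz.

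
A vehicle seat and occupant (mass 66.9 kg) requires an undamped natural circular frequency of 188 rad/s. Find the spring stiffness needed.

2360000 N/m

k = m·ω_n² = 66.9 × 188.0² = 66.9 × 35340 = 2365000 N/m.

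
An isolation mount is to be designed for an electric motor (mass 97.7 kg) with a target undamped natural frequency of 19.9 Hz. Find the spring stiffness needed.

1530000 N/m

ω_n = 2πf_n = 2π × 19.9 = 125.0 rad/s.
k = m·ω_n² = 97.7 × 125.0² = 97.7 × 15630 = 1527000 N/m.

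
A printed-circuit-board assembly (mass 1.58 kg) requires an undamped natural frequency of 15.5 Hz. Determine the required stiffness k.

15000 N/m

ω_n = 2πf_n = 2π × 15.5 = 97.39 rad/s.
k = m·ω_n² = 1.58 × 97.39² = 1.58 × 9485 = 14990 N/m.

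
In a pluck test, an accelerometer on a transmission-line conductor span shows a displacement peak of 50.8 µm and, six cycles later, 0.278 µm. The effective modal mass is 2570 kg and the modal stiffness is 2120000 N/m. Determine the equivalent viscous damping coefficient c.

20200 N·s/m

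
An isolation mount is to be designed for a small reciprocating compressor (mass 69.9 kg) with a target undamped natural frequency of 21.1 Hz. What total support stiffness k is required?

1230000 N/m

ω_n = 2πf_n = 2π × 21.1 = 132.6 rad/s.
k = m·ω_n² = 69.9 × 132.6² = 69.9 × 17580 = 1229000 N/m.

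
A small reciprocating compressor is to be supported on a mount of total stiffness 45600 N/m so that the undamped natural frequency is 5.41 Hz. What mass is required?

ω_n = 2πf_n = 2π × 5.41 = 33.99 rad/s.
m = k/ω_n² = 45600/33.99² = 45600/1155 = 39.46 kg.

39.5 kg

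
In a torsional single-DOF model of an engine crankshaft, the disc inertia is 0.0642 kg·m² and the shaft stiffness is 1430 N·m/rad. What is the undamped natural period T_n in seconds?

ω_n = √(k_t/J) = √(1430/0.0642) = √22270 = 149.2 rad/s.
T_n = 2π/ω_n = 6.283/149.2 = 0.04210 s.

0.0421 s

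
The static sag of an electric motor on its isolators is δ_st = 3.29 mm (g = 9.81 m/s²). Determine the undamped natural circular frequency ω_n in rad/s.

ω_n = √(g/δ_st) = √(9.81/0.00329) = √2982 = 54.61 rad/s.

54.6 rad/s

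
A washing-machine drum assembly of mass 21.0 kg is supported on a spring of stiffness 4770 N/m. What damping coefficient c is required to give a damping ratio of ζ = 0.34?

215 N·s/m

c_c = 2√(k·m) = 2√(4770 × 21.0) = 633.0 N·s/m.
c = ζ·c_c = 0.34 × 633.0 = 215.2 N·s/m.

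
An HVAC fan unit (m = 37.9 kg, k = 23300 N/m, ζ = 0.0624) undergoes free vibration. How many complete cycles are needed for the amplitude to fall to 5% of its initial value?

8 cycles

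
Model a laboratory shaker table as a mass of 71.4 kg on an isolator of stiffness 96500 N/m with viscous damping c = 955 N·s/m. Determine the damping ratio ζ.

0.182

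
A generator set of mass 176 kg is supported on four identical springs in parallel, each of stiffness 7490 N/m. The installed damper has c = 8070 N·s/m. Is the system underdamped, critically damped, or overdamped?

overdamped

Parallel springs add: k_eq = 4 × 7490 = 29960 N/m.
c_c = 2√(k_eq·m) = 4593 N·s/m; ζ = c/c_c = 8070/4593 = 1.76.
Since ζ > 1 the system is overdamped.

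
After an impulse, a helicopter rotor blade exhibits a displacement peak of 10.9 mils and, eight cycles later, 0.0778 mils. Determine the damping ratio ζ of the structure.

Logarithmic decrement δ = (1/n)·ln(x₀/x_n) = (1/8)·ln(10.9/0.0778) = (1/8)·ln(140.1) = 0.6178.
ζ = δ/√(4π² + δ²) = 0.6178/√(39.48 + 0.382) = 0.6178/6.313 = 0.09785.

0.0979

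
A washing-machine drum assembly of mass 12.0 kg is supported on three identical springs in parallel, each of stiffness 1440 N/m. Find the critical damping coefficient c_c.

455 N·s/m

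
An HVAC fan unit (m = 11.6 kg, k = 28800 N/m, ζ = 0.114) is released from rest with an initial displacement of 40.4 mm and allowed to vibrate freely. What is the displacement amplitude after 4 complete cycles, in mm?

Logarithmic decrement δ = 2πζ/√(1 − ζ²) = 2π × 0.1140/√(1 − 0.0130) = 0.7210.
After n cycles, x_n/x₀ = e^(−nδ), so x_4 = 40.4 × e^(−4 × 0.7210) = 40.4 × 0.05591 = 2.259 mm.

2.26 mm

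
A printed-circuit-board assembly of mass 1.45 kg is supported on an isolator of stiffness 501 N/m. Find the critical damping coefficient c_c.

c_c = 2√(k·m) = 2√(501.0 × 1.45) = 2 × 26.95 = 53.91 N·s/m.

53.9 N·s/m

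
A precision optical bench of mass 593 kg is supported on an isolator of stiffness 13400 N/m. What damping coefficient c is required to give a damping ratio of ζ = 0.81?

c_c = 2√(k·m) = 2√(13400 × 593) = 5638 N·s/m.
c = ζ·c_c = 0.81 × 5638 = 4567 N·s/m.

4570 N·s/m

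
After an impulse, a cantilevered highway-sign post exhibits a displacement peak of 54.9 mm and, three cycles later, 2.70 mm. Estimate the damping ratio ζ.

Logarithmic decrement δ = (1/n)·ln(x₀/x_n) = (1/3)·ln(54.9/2.70) = (1/3)·ln(20.33) = 1.004.
ζ = δ/√(4π² + δ²) = 1.004/√(39.48 + 1.01) = 1.004/6.363 = 0.1578.

0.158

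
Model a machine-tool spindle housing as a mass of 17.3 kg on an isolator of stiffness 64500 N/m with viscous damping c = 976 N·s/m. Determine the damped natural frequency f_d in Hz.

8.62 Hz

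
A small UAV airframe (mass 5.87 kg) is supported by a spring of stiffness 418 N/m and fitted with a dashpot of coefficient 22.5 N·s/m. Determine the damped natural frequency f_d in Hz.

1.31 Hz

ω_n = √(k/m) = √(418.0/5.87) = 8.439 rad/s.
Critical damping c_c = 2√(k·m) = 2√(418.0 × 5.87) = 99.07 N·s/m, so ζ = c/c_c = 22.5/99.07 = 0.2271.
ω_d = ω_n√(1 − ζ²) = 8.439 × √(1 − 0.0516) = 8.218 rad/s.
f_d = ω_d/(2π) = 1.308 Hz.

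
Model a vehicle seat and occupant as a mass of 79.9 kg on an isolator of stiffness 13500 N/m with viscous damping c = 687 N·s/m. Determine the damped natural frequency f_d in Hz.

1.95 Hz

ω_n = √(k/m) = √(13500/79.9) = 13.00 rad/s.
Critical damping c_c = 2√(k·m) = 2√(13500 × 79.9) = 2077 N·s/m, so ζ = c/c_c = 687/2077 = 0.3307.
ω_d = ω_n√(1 − ζ²) = 13.00 × √(1 − 0.109) = 12.27 rad/s.
f_d = ω_d/(2π) = 1.952 Hz.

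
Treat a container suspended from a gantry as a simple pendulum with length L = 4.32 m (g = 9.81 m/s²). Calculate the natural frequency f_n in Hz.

0.240 Hz

For a simple pendulum ω_n = √(g/L) = √(9.81/4.32) = √2.271 = 1.507 rad/s.
f_n = ω_n/(2π) = 1.507/6.283 = 0.2398 Hz.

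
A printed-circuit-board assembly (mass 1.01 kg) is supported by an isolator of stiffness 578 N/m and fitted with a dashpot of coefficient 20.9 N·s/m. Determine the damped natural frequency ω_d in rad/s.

21.6 rad/s

ω_n = √(k/m) = √(578.0/1.01) = 23.92 rad/s.
Critical damping c_c = 2√(k·m) = 2√(578.0 × 1.01) = 48.32 N·s/m, so ζ = c/c_c = 20.9/48.32 = 0.4325.
ω_d = ω_n√(1 − ζ²) = 23.92 × √(1 − 0.187) = 21.57 rad/s.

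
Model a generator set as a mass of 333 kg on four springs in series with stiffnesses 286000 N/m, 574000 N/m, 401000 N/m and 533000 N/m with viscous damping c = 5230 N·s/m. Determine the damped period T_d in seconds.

0.397 s

Series springs: 1/k_eq = 1/286000 + 1/574000 + 1/401000 + 1/533000 = 9.609×10^-6, so k_eq = 104100 N/m.
ω_n = √(k_eq/m) = √(104100/333) = 17.68 rad/s.
Critical damping c_c = 2√(k_eq·m) = 2√(104100 × 333) = 11770 N·s/m, so ζ = c/c_c = 5230/11770 = 0.4442.
ω_d = ω_n√(1 − ζ²) = 17.68 × √(1 − 0.197) = 15.84 rad/s.
T_d = 2π/ω_d = 0.3967 s.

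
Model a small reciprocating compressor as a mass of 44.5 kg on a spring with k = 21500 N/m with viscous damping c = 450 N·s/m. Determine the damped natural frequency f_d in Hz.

ω_n = √(k/m) = √(21500/44.5) = 21.98 rad/s.
Critical damping c_c = 2√(k·m) = 2√(21500 × 44.5) = 1956 N·s/m, so ζ = c/c_c = 450/1956 = 0.2300.
ω_d = ω_n√(1 − ζ²) = 21.98 × √(1 − 0.0529) = 21.39 rad/s.
f_d = ω_d/(2π) = 3.405 Hz.

3.40 Hz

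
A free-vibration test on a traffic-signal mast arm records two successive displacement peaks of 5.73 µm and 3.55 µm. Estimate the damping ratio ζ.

Logarithmic decrement δ = (1/n)·ln(x₀/x_n) = (1/1)·ln(5.73/3.55) = (1/1)·ln(1.614) = 0.4788.
ζ = δ/√(4π² + δ²) = 0.4788/√(39.48 + 0.229) = 0.4788/6.301 = 0.07598.

0.0760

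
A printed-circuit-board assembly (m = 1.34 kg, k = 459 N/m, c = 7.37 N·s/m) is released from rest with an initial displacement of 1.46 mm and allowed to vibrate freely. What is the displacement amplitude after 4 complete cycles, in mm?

0.0334 mm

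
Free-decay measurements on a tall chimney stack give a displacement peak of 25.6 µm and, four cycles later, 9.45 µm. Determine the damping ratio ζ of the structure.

0.0396

Logarithmic decrement δ = (1/n)·ln(x₀/x_n) = (1/4)·ln(25.6/9.45) = (1/4)·ln(2.709) = 0.2491.
ζ = δ/√(4π² + δ²) = 0.2491/√(39.48 + 0.0621) = 0.2491/6.288 = 0.03962.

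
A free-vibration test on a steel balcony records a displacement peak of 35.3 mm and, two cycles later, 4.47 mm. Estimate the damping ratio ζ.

Logarithmic decrement δ = (1/n)·ln(x₀/x_n) = (1/2)·ln(35.3/4.47) = (1/2)·ln(7.897) = 1.033.
ζ = δ/√(4π² + δ²) = 1.033/√(39.48 + 1.07) = 1.033/6.368 = 0.1623.

0.162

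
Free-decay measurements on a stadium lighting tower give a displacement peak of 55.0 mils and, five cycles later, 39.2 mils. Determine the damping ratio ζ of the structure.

0.0108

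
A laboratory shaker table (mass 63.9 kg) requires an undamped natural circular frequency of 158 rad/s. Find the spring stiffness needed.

k = m·ω_n² = 63.9 × 158.0² = 63.9 × 24960 = 1595000 N/m.

1600000 N/m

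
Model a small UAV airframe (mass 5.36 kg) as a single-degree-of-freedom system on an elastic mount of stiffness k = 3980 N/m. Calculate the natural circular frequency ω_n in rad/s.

27.2 rad/s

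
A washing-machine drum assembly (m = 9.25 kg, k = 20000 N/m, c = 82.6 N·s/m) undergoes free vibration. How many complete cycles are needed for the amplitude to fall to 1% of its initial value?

8 cycles

ζ = c/(2√(km)) = 82.6/(2√(20000 × 9.25)) = 82.6/860.2 = 0.09602.
Logarithmic decrement δ = 2πζ/√(1 − ζ²) = 2π × 0.09602/√(1 − 0.00922) = 0.6061.
x_n/x₀ = e^(−nδ) ≤ 0.01; take ln: n ≥ ln(1/0.01)/δ = 4.605/0.6061 = 7.598.
So 8 complete cycles are required.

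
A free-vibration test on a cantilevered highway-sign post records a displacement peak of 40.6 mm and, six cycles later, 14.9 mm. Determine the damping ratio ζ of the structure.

Logarithmic decrement δ = (1/n)·ln(x₀/x_n) = (1/6)·ln(40.6/14.9) = (1/6)·ln(2.725) = 0.1671.
ζ = δ/√(4π² + δ²) = 0.1671/√(39.48 + 0.0279) = 0.1671/6.285 = 0.02658.

0.0266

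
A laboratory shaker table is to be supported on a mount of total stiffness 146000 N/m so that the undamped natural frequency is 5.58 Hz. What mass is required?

119 kg

ω_n = 2πf_n = 2π × 5.58 = 35.06 rad/s.
m = k/ω_n² = 146000/35.06² = 146000/1229 = 118.8 kg.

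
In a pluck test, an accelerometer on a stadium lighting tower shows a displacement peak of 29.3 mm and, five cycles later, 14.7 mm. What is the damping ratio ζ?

Logarithmic decrement δ = (1/n)·ln(x₀/x_n) = (1/5)·ln(29.3/14.7) = (1/5)·ln(1.993) = 0.1379.
ζ = δ/√(4π² + δ²) = 0.1379/√(39.48 + 0.0190) = 0.1379/6.285 = 0.02195.

0.0219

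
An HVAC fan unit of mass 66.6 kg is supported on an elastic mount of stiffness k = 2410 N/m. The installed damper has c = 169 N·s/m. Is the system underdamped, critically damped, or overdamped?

underdamped

c_c = 2√(k·m) = 801.3 N·s/m; ζ = c/c_c = 169/801.3 = 0.211.
Since ζ < 1 the system is underdamped.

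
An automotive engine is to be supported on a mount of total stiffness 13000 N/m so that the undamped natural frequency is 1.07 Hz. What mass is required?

288 kg

ω_n = 2πf_n = 2π × 1.07 = 6.723 rad/s.
m = k/ω_n² = 13000/6.723² = 13000/45.20 = 287.6 kg.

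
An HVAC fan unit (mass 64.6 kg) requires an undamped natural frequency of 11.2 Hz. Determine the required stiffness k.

320000 N/m

ω_n = 2πf_n = 2π × 11.2 = 70.37 rad/s.
k = m·ω_n² = 64.6 × 70.37² = 64.6 × 4952 = 319900 N/m.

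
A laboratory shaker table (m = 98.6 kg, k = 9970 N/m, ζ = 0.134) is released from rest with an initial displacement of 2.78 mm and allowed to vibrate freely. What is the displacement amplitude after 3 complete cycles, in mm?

0.217 mm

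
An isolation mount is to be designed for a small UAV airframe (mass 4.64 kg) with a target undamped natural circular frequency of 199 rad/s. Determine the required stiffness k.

184000 N/m

k = m·ω_n² = 4.64 × 199.0² = 4.64 × 39600 = 183700 N/m.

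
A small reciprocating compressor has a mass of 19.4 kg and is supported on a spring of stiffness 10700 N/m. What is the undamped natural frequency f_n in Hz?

3.74 Hz

ω_n = √(k/m) = √(10700/19.4) = √551.5 = 23.49 rad/s.
f_n = ω_n/(2π) = 23.49/6.283 = 3.738 Hz.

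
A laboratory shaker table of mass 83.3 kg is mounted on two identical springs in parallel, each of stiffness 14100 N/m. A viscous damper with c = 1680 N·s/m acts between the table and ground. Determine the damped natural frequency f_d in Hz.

2.45 Hz

Parallel springs add: k_eq = 2 × 14100 = 28200 N/m.
ω_n = √(k_eq/m) = √(28200/83.3) = 18.40 rad/s.
Critical damping c_c = 2√(k_eq·m) = 2√(28200 × 83.3) = 3065 N·s/m, so ζ = c/c_c = 1680/3065 = 0.5481.
ω_d = ω_n√(1 − ζ²) = 18.40 × √(1 − 0.300) = 15.39 rad/s.
f_d = ω_d/(2π) = 2.449 Hz.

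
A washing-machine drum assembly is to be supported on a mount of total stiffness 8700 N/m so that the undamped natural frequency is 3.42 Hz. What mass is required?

18.8 kg

ω_n = 2πf_n = 2π × 3.42 = 21.49 rad/s.
m = k/ω_n² = 8700/21.49² = 8700/461.8 = 18.84 kg.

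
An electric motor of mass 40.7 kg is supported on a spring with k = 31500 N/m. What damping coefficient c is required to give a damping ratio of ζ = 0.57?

c_c = 2√(k·m) = 2√(31500 × 40.7) = 2265 N·s/m.
c = ζ·c_c = 0.57 × 2265 = 1291 N·s/m.

1290 N·s/m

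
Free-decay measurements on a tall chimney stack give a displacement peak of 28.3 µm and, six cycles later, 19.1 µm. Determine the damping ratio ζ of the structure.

Logarithmic decrement δ = (1/n)·ln(x₀/x_n) = (1/6)·ln(28.3/19.1) = (1/6)·ln(1.482) = 0.06553.
ζ = δ/√(4π² + δ²) = 0.06553/√(39.48 + 0.00429) = 0.06553/6.284 = 0.01043.

0.0104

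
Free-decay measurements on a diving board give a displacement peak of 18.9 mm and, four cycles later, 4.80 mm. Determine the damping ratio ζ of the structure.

Logarithmic decrement δ = (1/n)·ln(x₀/x_n) = (1/4)·ln(18.9/4.80) = (1/4)·ln(3.938) = 0.3426.
ζ = δ/√(4π² + δ²) = 0.3426/√(39.48 + 0.117) = 0.3426/6.293 = 0.05445.

0.0545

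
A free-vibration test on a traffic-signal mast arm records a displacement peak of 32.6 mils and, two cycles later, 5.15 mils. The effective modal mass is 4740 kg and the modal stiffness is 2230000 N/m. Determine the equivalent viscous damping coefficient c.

Logarithmic decrement δ = (1/n)·ln(x₀/x_n) = (1/2)·ln(32.6/5.15) = (1/2)·ln(6.330) = 0.9227.
ζ = δ/√(4π² + δ²) = 0.9227/√(39.48 + 0.851) = 0.9227/6.351 = 0.1453.
c = ζ · 2√(km) = 0.1453 × 2√(2230000 × 4740) = 0.1453 × 205600 = 29870 N·s/m.

29900 N·s/m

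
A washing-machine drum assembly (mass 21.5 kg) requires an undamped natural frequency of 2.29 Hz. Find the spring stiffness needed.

4450 N/m

ω_n = 2πf_n = 2π × 2.29 = 14.39 rad/s.
k = m·ω_n² = 21.5 × 14.39² = 21.5 × 207.0 = 4451 N/m.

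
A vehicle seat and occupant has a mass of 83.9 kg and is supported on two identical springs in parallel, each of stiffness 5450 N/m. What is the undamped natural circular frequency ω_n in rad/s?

Parallel springs add: k_eq = 2 × 5450 = 10900 N/m.
ω_n = √(k_eq/m) = √(10900/83.9) = √129.9 = 11.40 rad/s.

11.4 rad/s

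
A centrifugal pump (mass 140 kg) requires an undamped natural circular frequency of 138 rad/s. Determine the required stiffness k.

k = m·ω_n² = 140 × 138.0² = 140 × 19040 = 2666000 N/m.

2670000 N/m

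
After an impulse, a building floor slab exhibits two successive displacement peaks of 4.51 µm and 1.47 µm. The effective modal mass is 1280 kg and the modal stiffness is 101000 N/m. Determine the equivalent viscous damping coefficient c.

Logarithmic decrement δ = (1/n)·ln(x₀/x_n) = (1/1)·ln(4.51/1.47) = (1/1)·ln(3.068) = 1.121.
ζ = δ/√(4π² + δ²) = 1.121/√(39.48 + 1.26) = 1.121/6.382 = 0.1756.
c = ζ · 2√(km) = 0.1756 × 2√(101000 × 1280) = 0.1756 × 22740 = 3994 N·s/m.

3990 N·s/m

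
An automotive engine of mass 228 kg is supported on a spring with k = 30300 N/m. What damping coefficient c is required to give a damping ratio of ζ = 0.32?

c_c = 2√(k·m) = 2√(30300 × 228) = 5257 N·s/m.
c = ζ·c_c = 0.32 × 5257 = 1682 N·s/m.

1680 N·s/m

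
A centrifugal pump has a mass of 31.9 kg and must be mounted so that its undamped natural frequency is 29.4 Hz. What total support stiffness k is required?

1090000 N/m

ω_n = 2πf_n = 2π × 29.4 = 184.7 rad/s.
k = m·ω_n² = 31.9 × 184.7² = 31.9 × 34120 = 1089000 N/m.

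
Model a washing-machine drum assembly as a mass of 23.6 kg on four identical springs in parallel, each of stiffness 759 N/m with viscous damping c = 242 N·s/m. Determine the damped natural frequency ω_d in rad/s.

Parallel springs add: k_eq = 4 × 759 = 3036 N/m.
ω_n = √(k_eq/m) = √(3036/23.6) = 11.34 rad/s.
Critical damping c_c = 2√(k_eq·m) = 2√(3036 × 23.6) = 535.3 N·s/m, so ζ = c/c_c = 242/535.3 = 0.4520.
ω_d = ω_n√(1 − ζ²) = 11.34 × √(1 − 0.204) = 10.12 rad/s.

10.1 rad/s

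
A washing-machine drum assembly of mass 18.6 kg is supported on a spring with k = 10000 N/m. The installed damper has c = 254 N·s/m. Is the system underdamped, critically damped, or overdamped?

c_c = 2√(k·m) = 862.6 N·s/m; ζ = c/c_c = 254/862.6 = 0.294.
Since ζ < 1 the system is underdamped.

underdamped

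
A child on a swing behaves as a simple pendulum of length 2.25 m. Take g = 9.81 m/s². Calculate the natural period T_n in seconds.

3.01 s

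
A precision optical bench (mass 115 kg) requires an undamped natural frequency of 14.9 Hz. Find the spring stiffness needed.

1010000 N/m

ω_n = 2πf_n = 2π × 14.9 = 93.62 rad/s.
k = m·ω_n² = 115 × 93.62² = 115 × 8765 = 1008000 N/m.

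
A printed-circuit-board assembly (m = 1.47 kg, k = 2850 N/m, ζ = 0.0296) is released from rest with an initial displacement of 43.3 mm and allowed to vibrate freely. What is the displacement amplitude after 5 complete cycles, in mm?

17.1 mm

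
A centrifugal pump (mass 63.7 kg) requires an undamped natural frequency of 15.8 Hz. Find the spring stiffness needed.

628000 N/m

ω_n = 2πf_n = 2π × 15.8 = 99.27 rad/s.
k = m·ω_n² = 63.7 × 99.27² = 63.7 × 9855 = 627800 N/m.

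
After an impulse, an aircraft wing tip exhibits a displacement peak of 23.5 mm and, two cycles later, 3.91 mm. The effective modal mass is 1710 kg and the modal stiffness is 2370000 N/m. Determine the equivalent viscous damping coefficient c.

18000 N·s/m

Logarithmic decrement δ = (1/n)·ln(x₀/x_n) = (1/2)·ln(23.5/3.91) = (1/2)·ln(6.010) = 0.8967.
ζ = δ/√(4π² + δ²) = 0.8967/√(39.48 + 0.804) = 0.8967/6.347 = 0.1413.
c = ζ · 2√(km) = 0.1413 × 2√(2370000 × 1710) = 0.1413 × 127300 = 17990 N·s/m.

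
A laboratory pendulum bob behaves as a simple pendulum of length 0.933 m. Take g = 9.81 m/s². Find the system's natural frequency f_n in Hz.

0.516 Hz

For a simple pendulum ω_n = √(g/L) = √(9.81/0.933) = √10.51 = 3.243 rad/s.
f_n = ω_n/(2π) = 3.243/6.283 = 0.5161 Hz.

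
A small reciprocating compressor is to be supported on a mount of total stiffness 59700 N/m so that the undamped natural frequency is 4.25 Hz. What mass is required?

ω_n = 2πf_n = 2π × 4.25 = 26.70 rad/s.
m = k/ω_n² = 59700/26.70² = 59700/713.1 = 83.72 kg.

83.7 kg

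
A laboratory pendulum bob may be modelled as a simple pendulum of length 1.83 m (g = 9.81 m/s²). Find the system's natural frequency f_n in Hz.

0.368 Hz

For a simple pendulum ω_n = √(g/L) = √(9.81/1.83) = √5.361 = 2.315 rad/s.
f_n = ω_n/(2π) = 2.315/6.283 = 0.3685 Hz.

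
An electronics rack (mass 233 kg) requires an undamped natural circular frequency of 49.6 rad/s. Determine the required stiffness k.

573000 N/m

k = m·ω_n² = 233 × 49.60² = 233 × 2460 = 573200 N/m.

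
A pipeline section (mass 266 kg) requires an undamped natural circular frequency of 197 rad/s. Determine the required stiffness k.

10300000 N/m

k = m·ω_n² = 266 × 197.0² = 266 × 38810 = 10320000 N/m.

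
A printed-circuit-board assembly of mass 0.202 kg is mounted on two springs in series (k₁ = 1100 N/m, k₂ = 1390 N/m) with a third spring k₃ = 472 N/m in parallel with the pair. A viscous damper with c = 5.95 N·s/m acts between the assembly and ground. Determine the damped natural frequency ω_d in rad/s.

Series pair: k_s = k₁k₂/(k₁+k₂) = (1100)(1390)/(1100 + 1390) = 614.1 N/m. In parallel with k₃: k_eq = 614.1 + 472 = 1086 N/m.
ω_n = √(k_eq/m) = √(1086/0.202) = 73.32 rad/s.
Critical damping c_c = 2√(k_eq·m) = 2√(1086 × 0.202) = 29.62 N·s/m, so ζ = c/c_c = 5.95/29.62 = 0.2009.
ω_d = ω_n√(1 − ζ²) = 73.32 × √(1 − 0.0403) = 71.83 rad/s.

71.8 rad/s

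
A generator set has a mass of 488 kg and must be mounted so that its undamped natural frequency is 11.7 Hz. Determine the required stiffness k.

ω_n = 2πf_n = 2π × 11.7 = 73.51 rad/s.
k = m·ω_n² = 488 × 73.51² = 488 × 5404 = 2637000 N/m.

2640000 N/m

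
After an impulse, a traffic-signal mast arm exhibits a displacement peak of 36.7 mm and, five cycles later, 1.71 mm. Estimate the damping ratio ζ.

Logarithmic decrement δ = (1/n)·ln(x₀/x_n) = (1/5)·ln(36.7/1.71) = (1/5)·ln(21.46) = 0.6133.
ζ = δ/√(4π² + δ²) = 0.6133/√(39.48 + 0.376) = 0.6133/6.313 = 0.09714.

0.0971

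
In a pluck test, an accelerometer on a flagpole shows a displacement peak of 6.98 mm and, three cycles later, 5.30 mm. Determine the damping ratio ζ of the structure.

0.0146

Logarithmic decrement δ = (1/n)·ln(x₀/x_n) = (1/3)·ln(6.98/5.30) = (1/3)·ln(1.317) = 0.09178.
ζ = δ/√(4π² + δ²) = 0.09178/√(39.48 + 0.00842) = 0.09178/6.284 = 0.01461.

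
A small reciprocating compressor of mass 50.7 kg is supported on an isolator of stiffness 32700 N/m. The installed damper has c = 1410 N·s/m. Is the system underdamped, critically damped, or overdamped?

c_c = 2√(k·m) = 2575 N·s/m; ζ = c/c_c = 1410/2575 = 0.548.
Since ζ < 1 the system is underdamped.

underdamped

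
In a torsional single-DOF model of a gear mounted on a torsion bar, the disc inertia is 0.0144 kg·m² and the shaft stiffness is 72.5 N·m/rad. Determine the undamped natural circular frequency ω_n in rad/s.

71.0 rad/s

ω_n = √(k_t/J) = √(72.5/0.0144) = √5035 = 70.96 rad/s.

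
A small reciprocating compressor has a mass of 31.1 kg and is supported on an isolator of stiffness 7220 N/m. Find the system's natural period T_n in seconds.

ω_n = √(k/m) = √(7220/31.1) = √232.2 = 15.24 rad/s.
T_n = 2π/ω_n = 6.283/15.24 = 0.4124 s.

0.412 s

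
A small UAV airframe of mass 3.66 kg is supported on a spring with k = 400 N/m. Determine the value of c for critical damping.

76.5 N·s/m

c_c = 2√(k·m) = 2√(400.0 × 3.66) = 2 × 38.26 = 76.52 N·s/m.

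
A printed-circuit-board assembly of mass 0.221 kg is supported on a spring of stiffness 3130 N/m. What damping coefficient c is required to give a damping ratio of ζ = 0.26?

c_c = 2√(k·m) = 2√(3130 × 0.221) = 52.60 N·s/m.
c = ζ·c_c = 0.26 × 52.60 = 13.68 N·s/m.

13.7 N·s/m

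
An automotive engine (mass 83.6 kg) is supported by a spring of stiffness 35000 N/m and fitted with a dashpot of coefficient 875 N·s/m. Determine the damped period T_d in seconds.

0.318 s

ω_n = √(k/m) = √(35000/83.6) = 20.46 rad/s.
Critical damping c_c = 2√(k·m) = 2√(35000 × 83.6) = 3421 N·s/m, so ζ = c/c_c = 875/3421 = 0.2558.
ω_d = ω_n√(1 − ζ²) = 20.46 × √(1 − 0.0654) = 19.78 rad/s.
T_d = 2π/ω_d = 0.3176 s.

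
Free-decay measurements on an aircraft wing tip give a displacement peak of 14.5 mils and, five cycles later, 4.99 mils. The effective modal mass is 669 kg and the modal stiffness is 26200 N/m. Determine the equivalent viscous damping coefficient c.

284 N·s/m

Logarithmic decrement δ = (1/n)·ln(x₀/x_n) = (1/5)·ln(14.5/4.99) = (1/5)·ln(2.906) = 0.2133.
ζ = δ/√(4π² + δ²) = 0.2133/√(39.48 + 0.0455) = 0.2133/6.287 = 0.03393.
c = ζ · 2√(km) = 0.03393 × 2√(26200 × 669) = 0.03393 × 8373 = 284.1 N·s/m.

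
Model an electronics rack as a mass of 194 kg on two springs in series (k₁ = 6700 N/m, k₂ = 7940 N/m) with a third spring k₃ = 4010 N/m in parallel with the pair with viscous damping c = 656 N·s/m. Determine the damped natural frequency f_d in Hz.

Series pair: k_s = k₁k₂/(k₁+k₂) = (6700)(7940)/(6700 + 7940) = 3634 N/m. In parallel with k₃: k_eq = 3634 + 4010 = 7644 N/m.
ω_n = √(k_eq/m) = √(7644/194) = 6.277 rad/s.
Critical damping c_c = 2√(k_eq·m) = 2√(7644 × 194) = 2435 N·s/m, so ζ = c/c_c = 656/2435 = 0.2694.
ω_d = ω_n√(1 − ζ²) = 6.277 × √(1 − 0.0726) = 6.045 rad/s.
f_d = ω_d/(2π) = 0.9621 Hz.

0.962 Hz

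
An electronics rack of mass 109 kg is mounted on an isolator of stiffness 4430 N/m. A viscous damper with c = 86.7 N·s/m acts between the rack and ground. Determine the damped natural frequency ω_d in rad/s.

6.36 rad/s

ω_n = √(k/m) = √(4430/109) = 6.375 rad/s.
Critical damping c_c = 2√(k·m) = 2√(4430 × 109) = 1390 N·s/m, so ζ = c/c_c = 86.7/1390 = 0.06238.
ω_d = ω_n√(1 − ζ²) = 6.375 × √(1 − 0.00389) = 6.363 rad/s.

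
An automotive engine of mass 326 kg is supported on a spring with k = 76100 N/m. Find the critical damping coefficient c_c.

c_c = 2√(k·m) = 2√(76100 × 326) = 2 × 4981 = 9962 N·s/m.

9960 N·s/m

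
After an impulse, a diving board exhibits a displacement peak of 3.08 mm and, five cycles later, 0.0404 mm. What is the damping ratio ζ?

Logarithmic decrement δ = (1/n)·ln(x₀/x_n) = (1/5)·ln(3.08/0.0404) = (1/5)·ln(76.24) = 0.8668.
ζ = δ/√(4π² + δ²) = 0.8668/√(39.48 + 0.751) = 0.8668/6.343 = 0.1367.

0.137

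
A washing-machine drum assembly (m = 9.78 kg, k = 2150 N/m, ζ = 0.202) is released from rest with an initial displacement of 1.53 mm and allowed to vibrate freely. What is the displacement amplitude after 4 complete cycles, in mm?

Logarithmic decrement δ = 2πζ/√(1 − ζ²) = 2π × 0.2020/√(1 − 0.0408) = 1.296.
After n cycles, x_n/x₀ = e^(−nδ), so x_4 = 1.53 × e^(−4 × 1.296) = 1.53 × 0.005607 = 0.008579 mm.

0.00858 mm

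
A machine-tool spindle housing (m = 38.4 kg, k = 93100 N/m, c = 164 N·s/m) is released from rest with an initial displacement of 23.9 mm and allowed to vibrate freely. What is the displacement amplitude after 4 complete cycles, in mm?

ζ = c/(2√(km)) = 164/(2√(93100 × 38.4)) = 164/3782 = 0.04337.
Logarithmic decrement δ = 2πζ/√(1 − ζ²) = 2π × 0.04337/√(1 − 0.00188) = 0.2727.
After n cycles, x_n/x₀ = e^(−nδ), so x_4 = 23.9 × e^(−4 × 0.2727) = 23.9 × 0.3359 = 8.028 mm.

8.03 mm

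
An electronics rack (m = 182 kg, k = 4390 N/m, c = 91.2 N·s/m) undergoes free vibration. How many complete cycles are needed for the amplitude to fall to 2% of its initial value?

ζ = c/(2√(km)) = 91.2/(2√(4390 × 182)) = 91.2/1788 = 0.05101.
Logarithmic decrement δ = 2πζ/√(1 − ζ²) = 2π × 0.05101/√(1 − 0.00260) = 0.3210.
x_n/x₀ = e^(−nδ) ≤ 0.02; take ln: n ≥ ln(1/0.02)/δ = 3.912/0.3210 = 12.19.
So 13 complete cycles are required.

13 cycles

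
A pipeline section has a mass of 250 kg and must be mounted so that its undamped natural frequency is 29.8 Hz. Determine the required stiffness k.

ω_n = 2πf_n = 2π × 29.8 = 187.2 rad/s.
k = m·ω_n² = 250 × 187.2² = 250 × 35060 = 8765000 N/m.

8760000 N/m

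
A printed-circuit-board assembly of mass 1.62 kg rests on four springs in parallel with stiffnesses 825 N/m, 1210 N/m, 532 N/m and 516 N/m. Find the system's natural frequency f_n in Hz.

Parallel springs add: k_eq = 825 + 1210 + 532 + 516 = 3083 N/m.
ω_n = √(k_eq/m) = √(3083/1.62) = √1903 = 43.62 rad/s.
f_n = ω_n/(2π) = 43.62/6.283 = 6.943 Hz.

6.94 Hz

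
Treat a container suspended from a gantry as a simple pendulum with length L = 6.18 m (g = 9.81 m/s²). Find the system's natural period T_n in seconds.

4.99 s

For a simple pendulum ω_n = √(g/L) = √(9.81/6.18) = √1.587 = 1.260 rad/s.
T_n = 2π/ω_n = 6.283/1.260 = 4.987 s.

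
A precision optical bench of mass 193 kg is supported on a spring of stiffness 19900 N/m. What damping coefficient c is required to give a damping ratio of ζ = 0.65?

2550 N·s/m

c_c = 2√(k·m) = 2√(19900 × 193) = 3920 N·s/m.
c = ζ·c_c = 0.65 × 3920 = 2548 N·s/m.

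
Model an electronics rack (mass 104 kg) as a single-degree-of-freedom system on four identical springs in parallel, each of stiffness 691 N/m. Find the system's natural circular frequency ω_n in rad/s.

Parallel springs add: k_eq = 4 × 691 = 2764 N/m.
ω_n = √(k_eq/m) = √(2764/104) = √26.58 = 5.155 rad/s.

5.16 rad/s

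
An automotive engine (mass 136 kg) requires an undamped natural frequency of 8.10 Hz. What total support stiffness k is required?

ω_n = 2πf_n = 2π × 8.10 = 50.89 rad/s.
k = m·ω_n² = 136 × 50.89² = 136 × 2590 = 352300 N/m.

352000 N/m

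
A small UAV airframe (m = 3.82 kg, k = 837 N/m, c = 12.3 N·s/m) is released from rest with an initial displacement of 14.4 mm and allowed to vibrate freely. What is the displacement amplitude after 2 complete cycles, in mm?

3.64 mm

ζ = c/(2√(km)) = 12.3/(2√(837 × 3.82)) = 12.3/113.1 = 0.1088.
Logarithmic decrement δ = 2πζ/√(1 − ζ²) = 2π × 0.1088/√(1 − 0.0118) = 0.6875.
After n cycles, x_n/x₀ = e^(−nδ), so x_2 = 14.4 × e^(−2 × 0.6875) = 14.4 × 0.2529 = 3.641 mm.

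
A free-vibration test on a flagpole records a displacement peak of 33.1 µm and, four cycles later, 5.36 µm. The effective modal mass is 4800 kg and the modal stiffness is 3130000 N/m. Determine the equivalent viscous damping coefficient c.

17700 N·s/m

Logarithmic decrement δ = (1/n)·ln(x₀/x_n) = (1/4)·ln(33.1/5.36) = (1/4)·ln(6.175) = 0.4551.
ζ = δ/√(4π² + δ²) = 0.4551/√(39.48 + 0.207) = 0.4551/6.300 = 0.07225.
c = ζ · 2√(km) = 0.07225 × 2√(3130000 × 4800) = 0.07225 × 245100 = 17710 N·s/m.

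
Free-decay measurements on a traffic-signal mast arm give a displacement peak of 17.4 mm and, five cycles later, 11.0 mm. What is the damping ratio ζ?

0.0146

Logarithmic decrement δ = (1/n)·ln(x₀/x_n) = (1/5)·ln(17.4/11.0) = (1/5)·ln(1.582) = 0.09171.
ζ = δ/√(4π² + δ²) = 0.09171/√(39.48 + 0.00841) = 0.09171/6.284 = 0.01460.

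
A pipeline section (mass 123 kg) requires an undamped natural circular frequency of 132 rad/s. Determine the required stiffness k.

2140000 N/m

k = m·ω_n² = 123 × 132.0² = 123 × 17420 = 2143000 N/m.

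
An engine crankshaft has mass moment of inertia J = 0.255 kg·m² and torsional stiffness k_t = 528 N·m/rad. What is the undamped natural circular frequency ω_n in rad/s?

ω_n = √(k_t/J) = √(528/0.255) = √2071 = 45.50 rad/s.

45.5 rad/s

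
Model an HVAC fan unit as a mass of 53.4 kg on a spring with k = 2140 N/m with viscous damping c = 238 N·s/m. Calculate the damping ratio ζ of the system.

0.352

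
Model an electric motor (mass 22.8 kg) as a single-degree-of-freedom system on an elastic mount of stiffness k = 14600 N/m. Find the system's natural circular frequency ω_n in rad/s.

25.3 rad/s

ω_n = √(k/m) = √(14600/22.8) = √640.4 = 25.31 rad/s.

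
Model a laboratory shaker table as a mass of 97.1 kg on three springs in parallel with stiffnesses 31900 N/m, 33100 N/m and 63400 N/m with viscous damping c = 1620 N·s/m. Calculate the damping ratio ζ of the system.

Parallel springs add: k_eq = 31900 + 33100 + 63400 = 128400 N/m.
ω_n = √(k_eq/m) = √(128400/97.1) = 36.36 rad/s.
Critical damping c_c = 2√(k_eq·m) = 2√(128400 × 97.1) = 7062 N·s/m, so ζ = c/c_c = 1620/7062 = 0.2294.

0.229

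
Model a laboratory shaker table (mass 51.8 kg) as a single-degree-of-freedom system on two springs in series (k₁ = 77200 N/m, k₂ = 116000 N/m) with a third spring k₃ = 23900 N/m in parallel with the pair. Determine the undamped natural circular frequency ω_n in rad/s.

36.8 rad/s

Series pair: k_s = k₁k₂/(k₁+k₂) = (77200)(116000)/(77200 + 116000) = 46350 N/m. In parallel with k₃: k_eq = 46350 + 23900 = 70250 N/m.
ω_n = √(k_eq/m) = √(70250/51.8) = √1356 = 36.83 rad/s.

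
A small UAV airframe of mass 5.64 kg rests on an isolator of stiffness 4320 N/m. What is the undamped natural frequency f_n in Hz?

ω_n = √(k/m) = √(4320/5.64) = √766.0 = 27.68 rad/s.
f_n = ω_n/(2π) = 27.68/6.283 = 4.405 Hz.

4.40 Hz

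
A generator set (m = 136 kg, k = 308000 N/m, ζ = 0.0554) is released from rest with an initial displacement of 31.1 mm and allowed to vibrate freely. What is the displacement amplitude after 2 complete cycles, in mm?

Logarithmic decrement δ = 2πζ/√(1 − ζ²) = 2π × 0.05540/√(1 − 0.00307) = 0.3486.
After n cycles, x_n/x₀ = e^(−nδ), so x_2 = 31.1 × e^(−2 × 0.3486) = 31.1 × 0.4980 = 15.49 mm.

15.5 mm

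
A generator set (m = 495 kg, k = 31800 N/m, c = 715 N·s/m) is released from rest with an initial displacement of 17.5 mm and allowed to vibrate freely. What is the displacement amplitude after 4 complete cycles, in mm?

1.80 mm

ζ = c/(2√(km)) = 715/(2√(31800 × 495)) = 715/7935 = 0.09011.
Logarithmic decrement δ = 2πζ/√(1 − ζ²) = 2π × 0.09011/√(1 − 0.00812) = 0.5685.
After n cycles, x_n/x₀ = e^(−nδ), so x_4 = 17.5 × e^(−4 × 0.5685) = 17.5 × 0.1029 = 1.801 mm.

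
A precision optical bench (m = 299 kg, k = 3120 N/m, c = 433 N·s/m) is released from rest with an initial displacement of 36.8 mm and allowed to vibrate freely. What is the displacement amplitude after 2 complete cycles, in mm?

2.04 mm

ζ = c/(2√(km)) = 433/(2√(3120 × 299)) = 433/1932 = 0.2242.
Logarithmic decrement δ = 2πζ/√(1 − ζ²) = 2π × 0.2242/√(1 − 0.0502) = 1.445.
After n cycles, x_n/x₀ = e^(−nδ), so x_2 = 36.8 × e^(−2 × 1.445) = 36.8 × 0.05556 = 2.045 mm.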